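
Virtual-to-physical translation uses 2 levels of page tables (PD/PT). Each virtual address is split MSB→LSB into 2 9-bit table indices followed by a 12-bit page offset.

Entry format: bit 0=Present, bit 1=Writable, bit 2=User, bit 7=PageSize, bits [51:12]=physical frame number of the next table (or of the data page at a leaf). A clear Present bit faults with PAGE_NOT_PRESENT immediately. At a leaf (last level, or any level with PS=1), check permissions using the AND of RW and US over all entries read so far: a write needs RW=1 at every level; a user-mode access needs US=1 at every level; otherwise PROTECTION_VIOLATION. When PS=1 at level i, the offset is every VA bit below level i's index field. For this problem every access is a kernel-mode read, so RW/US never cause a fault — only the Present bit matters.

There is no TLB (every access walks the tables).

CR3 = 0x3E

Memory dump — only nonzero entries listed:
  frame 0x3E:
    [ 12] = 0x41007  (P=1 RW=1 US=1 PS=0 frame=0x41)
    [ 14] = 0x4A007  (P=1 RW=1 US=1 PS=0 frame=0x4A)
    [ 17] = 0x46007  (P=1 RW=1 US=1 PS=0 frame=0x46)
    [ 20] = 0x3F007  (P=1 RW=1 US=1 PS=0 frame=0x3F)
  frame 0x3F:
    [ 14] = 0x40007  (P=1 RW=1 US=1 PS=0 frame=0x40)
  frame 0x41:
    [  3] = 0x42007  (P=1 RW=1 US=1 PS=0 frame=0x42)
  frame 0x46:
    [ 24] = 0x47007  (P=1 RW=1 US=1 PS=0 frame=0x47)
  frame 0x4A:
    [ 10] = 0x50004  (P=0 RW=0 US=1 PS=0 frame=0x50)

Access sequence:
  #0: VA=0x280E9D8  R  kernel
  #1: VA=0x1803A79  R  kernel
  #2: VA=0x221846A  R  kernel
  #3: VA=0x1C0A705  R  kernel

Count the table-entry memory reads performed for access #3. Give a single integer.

Trace:
#0 VA=0x280E9D8 (r,kernel):
  L0: frame=0x3E idx=20 entry=0x3F007 [P=1 RW=1 US=1 PS=0]
  L1: frame=0x3F idx=14 entry=0x40007 [P=1 RW=1 US=1 PS=0]
  ⇒ phys 0x409D8  [2 reads]
#1 VA=0x1803A79 (r,kernel):
  L0: frame=0x3E idx=12 entry=0x41007 [P=1 RW=1 US=1 PS=0]
  L1: frame=0x41 idx=3 entry=0x42007 [P=1 RW=1 US=1 PS=0]
  ⇒ phys 0x42A79  [2 reads]
#2 VA=0x221846A (r,kernel):
  L0: frame=0x3E idx=17 entry=0x46007 [P=1 RW=1 US=1 PS=0]
  L1: frame=0x46 idx=24 entry=0x47007 [P=1 RW=1 US=1 PS=0]
  ⇒ phys 0x4746A  [2 reads]
#3 VA=0x1C0A705 (r,kernel):
  L0: frame=0x3E idx=14 entry=0x4A007 [P=1 RW=1 US=1 PS=0]
  L1: frame=0x4A idx=10 entry=0x50004 [P=0 RW=0 US=1 PS=0]
  ⇒ fault: PAGE_NOT_PRESENT  — 2 lookups

Entries read for #3: 2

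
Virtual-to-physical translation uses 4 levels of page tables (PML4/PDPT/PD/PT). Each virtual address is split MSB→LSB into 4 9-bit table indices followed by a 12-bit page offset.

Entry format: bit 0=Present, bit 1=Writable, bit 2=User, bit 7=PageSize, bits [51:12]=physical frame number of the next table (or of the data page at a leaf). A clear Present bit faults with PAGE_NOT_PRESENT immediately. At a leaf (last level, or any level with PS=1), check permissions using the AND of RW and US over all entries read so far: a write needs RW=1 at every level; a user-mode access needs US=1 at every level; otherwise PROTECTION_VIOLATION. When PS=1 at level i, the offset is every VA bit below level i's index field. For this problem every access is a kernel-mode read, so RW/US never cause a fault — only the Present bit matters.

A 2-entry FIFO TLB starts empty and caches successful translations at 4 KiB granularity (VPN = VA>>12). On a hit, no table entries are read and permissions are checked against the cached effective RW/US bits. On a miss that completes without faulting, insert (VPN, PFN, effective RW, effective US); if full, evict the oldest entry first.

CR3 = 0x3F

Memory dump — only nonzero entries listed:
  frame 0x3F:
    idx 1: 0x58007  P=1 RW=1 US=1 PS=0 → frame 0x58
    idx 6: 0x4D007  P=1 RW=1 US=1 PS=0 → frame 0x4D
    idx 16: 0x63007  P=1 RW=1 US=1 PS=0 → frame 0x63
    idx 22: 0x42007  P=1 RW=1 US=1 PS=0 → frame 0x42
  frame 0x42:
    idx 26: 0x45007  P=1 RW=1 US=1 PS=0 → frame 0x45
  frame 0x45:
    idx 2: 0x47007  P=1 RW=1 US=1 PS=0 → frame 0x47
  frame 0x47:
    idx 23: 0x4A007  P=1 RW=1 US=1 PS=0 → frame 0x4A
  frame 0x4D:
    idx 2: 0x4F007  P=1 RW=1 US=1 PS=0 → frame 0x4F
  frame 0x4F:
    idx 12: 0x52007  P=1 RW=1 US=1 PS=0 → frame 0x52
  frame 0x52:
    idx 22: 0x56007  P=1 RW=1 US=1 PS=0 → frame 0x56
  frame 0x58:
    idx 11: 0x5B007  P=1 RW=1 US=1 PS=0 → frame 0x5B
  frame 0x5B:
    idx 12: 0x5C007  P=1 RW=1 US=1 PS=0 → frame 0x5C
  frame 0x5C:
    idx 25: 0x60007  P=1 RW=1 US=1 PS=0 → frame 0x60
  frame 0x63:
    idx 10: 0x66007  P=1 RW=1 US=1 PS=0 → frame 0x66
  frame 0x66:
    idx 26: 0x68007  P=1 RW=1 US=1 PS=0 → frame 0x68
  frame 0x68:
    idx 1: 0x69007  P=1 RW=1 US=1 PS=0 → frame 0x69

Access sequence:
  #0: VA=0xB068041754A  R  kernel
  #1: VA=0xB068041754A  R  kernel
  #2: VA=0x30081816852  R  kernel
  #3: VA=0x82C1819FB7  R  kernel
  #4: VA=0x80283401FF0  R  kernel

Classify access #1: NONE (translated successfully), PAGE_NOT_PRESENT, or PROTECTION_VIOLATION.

Trace:
#0 VA=0xB068041754A (r,kernel):
  lvl0: tbl 0x3F, slot 22 ⇒ 0x42007 (P1/RW1/US1/PS0)
  lvl1: tbl 0x42, slot 26 ⇒ 0x45007 (P1/RW1/US1/PS0)
  lvl2: tbl 0x45, slot 2 ⇒ 0x47007 (P1/RW1/US1/PS0)
  lvl3: tbl 0x47, slot 23 ⇒ 0x4A007 (P1/RW1/US1/PS0)
  ⇒ phys 0x4A54A  [4 reads]
#1 VA=0xB068041754A (r,kernel):
  TLB hit vpn=0xB0680417 → PA=0x4A54A
#2 VA=0x30081816852 (r,kernel):
  lvl0: tbl 0x3F, slot 6 ⇒ 0x4D007 (P1/RW1/US1/PS0)
  lvl1: tbl 0x4D, slot 2 ⇒ 0x4F007 (P1/RW1/US1/PS0)
  lvl2: tbl 0x4F, slot 12 ⇒ 0x52007 (P1/RW1/US1/PS0)
  lvl3: tbl 0x52, slot 22 ⇒ 0x56007 (P1/RW1/US1/PS0)
  ⇒ phys 0x56852  [4 reads]
#3 VA=0x82C1819FB7 (r,kernel):
  lvl0: tbl 0x3F, slot 1 ⇒ 0x58007 (P1/RW1/US1/PS0)
  lvl1: tbl 0x58, slot 11 ⇒ 0x5B007 (P1/RW1/US1/PS0)
  lvl2: tbl 0x5B, slot 12 ⇒ 0x5C007 (P1/RW1/US1/PS0)
  lvl3: tbl 0x5C, slot 25 ⇒ 0x60007 (P1/RW1/US1/PS0)
  ⇒ phys 0x60FB7  [4 reads]
#4 VA=0x80283401FF0 (r,kernel):
  lvl0: tbl 0x3F, slot 16 ⇒ 0x63007 (P1/RW1/US1/PS0)
  lvl1: tbl 0x63, slot 10 ⇒ 0x66007 (P1/RW1/US1/PS0)
  lvl2: tbl 0x66, slot 26 ⇒ 0x68007 (P1/RW1/US1/PS0)
  lvl3: tbl 0x68, slot 1 ⇒ 0x69007 (P1/RW1/US1/PS0)
  ⇒ phys 0x69FF0  [4 reads]

Access #1 fault: NONE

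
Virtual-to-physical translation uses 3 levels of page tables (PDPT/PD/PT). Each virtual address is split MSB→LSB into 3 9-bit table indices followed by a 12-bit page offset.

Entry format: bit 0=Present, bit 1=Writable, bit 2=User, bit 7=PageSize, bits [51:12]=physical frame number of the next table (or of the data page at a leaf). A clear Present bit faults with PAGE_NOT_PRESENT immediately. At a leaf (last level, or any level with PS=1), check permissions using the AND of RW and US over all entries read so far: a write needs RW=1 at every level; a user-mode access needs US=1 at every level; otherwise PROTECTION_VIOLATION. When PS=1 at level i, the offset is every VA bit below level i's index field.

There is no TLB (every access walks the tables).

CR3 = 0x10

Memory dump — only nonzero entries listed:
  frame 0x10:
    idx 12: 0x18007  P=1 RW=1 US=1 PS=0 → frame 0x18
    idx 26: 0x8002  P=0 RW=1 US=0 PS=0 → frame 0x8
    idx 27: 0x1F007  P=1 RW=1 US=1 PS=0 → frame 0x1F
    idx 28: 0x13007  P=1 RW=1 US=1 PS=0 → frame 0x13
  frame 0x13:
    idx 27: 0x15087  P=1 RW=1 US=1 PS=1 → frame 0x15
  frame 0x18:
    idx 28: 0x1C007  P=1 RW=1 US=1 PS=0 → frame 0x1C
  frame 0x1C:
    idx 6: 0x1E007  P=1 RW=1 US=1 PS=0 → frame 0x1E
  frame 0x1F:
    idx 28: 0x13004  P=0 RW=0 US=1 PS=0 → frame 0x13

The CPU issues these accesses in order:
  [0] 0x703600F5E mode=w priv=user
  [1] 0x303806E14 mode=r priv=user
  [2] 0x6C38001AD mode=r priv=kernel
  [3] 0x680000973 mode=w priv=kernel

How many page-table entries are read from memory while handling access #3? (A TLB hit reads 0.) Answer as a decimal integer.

Walk each access:
#0 VA=0x703600F5E (w,user):
  lvl0: tbl 0x10, slot 28 ⇒ 0x13007 (P1/RW1/US1/PS0)
  lvl1: tbl 0x13, slot 27 ⇒ 0x15087 (P1/RW1/US1/PS1)
  → PA=0x15F5E (huge @L1)  (2 entries read)
#1 VA=0x303806E14 (r,user):
  lvl0: tbl 0x10, slot 12 ⇒ 0x18007 (P1/RW1/US1/PS0)
  lvl1: tbl 0x18, slot 28 ⇒ 0x1C007 (P1/RW1/US1/PS0)
  lvl2: tbl 0x1C, slot 6 ⇒ 0x1E007 (P1/RW1/US1/PS0)
  → PA=0x1EE14  (3 entries read)
#2 VA=0x6C38001AD (r,kernel):
  lvl0: tbl 0x10, slot 27 ⇒ 0x1F007 (P1/RW1/US1/PS0)
  lvl1: tbl 0x1F, slot 28 ⇒ 0x13004 (P0/RW0/US1/PS0)
  ✗ PAGE_NOT_PRESENT  [2 reads]
#3 VA=0x680000973 (w,kernel):
  lvl0: tbl 0x10, slot 26 ⇒ 0x8002 (P0/RW1/US0/PS0)
  ✗ PAGE_NOT_PRESENT  [1 reads]

Entries read for #3: 1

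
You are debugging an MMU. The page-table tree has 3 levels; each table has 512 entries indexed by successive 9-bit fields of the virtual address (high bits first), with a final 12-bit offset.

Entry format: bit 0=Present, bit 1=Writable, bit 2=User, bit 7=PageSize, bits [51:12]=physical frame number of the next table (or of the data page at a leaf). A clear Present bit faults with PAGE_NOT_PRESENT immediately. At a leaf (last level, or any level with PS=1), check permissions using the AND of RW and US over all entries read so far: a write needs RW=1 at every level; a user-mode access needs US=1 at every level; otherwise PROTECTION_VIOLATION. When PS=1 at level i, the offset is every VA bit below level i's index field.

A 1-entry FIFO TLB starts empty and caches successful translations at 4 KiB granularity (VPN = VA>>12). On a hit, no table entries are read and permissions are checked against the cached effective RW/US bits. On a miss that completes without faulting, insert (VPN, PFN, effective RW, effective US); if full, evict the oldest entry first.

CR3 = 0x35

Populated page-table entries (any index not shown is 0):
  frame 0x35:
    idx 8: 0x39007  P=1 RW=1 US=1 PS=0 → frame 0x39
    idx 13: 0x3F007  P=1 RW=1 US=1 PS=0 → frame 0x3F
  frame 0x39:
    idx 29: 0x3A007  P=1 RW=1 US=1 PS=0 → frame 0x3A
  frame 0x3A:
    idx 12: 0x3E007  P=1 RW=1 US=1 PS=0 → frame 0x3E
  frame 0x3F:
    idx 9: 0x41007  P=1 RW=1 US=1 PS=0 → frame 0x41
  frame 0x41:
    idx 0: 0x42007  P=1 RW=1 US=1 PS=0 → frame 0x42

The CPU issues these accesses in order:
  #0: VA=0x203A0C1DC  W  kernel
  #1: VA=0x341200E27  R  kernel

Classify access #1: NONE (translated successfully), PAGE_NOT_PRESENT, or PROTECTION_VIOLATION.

Trace:
#0 VA=0x203A0C1DC (w,kernel):
  [0] read 0x35 idx=8: raw=0x39007 flags P=1 W=1 U=1 S=0
  [1] read 0x39 idx=29: raw=0x3A007 flags P=1 W=1 U=1 S=0
  [2] read 0x3A idx=12: raw=0x3E007 flags P=1 W=1 U=1 S=0
  ⇒ phys 0x3E1DC  [3 reads]
#1 VA=0x341200E27 (r,kernel):
  [0] read 0x35 idx=13: raw=0x3F007 flags P=1 W=1 U=1 S=0
  [1] read 0x3F idx=9: raw=0x41007 flags P=1 W=1 U=1 S=0
  [2] read 0x41 idx=0: raw=0x42007 flags P=1 W=1 U=1 S=0
  ⇒ phys 0x42E27  [3 reads]

Access #1 fault: NONE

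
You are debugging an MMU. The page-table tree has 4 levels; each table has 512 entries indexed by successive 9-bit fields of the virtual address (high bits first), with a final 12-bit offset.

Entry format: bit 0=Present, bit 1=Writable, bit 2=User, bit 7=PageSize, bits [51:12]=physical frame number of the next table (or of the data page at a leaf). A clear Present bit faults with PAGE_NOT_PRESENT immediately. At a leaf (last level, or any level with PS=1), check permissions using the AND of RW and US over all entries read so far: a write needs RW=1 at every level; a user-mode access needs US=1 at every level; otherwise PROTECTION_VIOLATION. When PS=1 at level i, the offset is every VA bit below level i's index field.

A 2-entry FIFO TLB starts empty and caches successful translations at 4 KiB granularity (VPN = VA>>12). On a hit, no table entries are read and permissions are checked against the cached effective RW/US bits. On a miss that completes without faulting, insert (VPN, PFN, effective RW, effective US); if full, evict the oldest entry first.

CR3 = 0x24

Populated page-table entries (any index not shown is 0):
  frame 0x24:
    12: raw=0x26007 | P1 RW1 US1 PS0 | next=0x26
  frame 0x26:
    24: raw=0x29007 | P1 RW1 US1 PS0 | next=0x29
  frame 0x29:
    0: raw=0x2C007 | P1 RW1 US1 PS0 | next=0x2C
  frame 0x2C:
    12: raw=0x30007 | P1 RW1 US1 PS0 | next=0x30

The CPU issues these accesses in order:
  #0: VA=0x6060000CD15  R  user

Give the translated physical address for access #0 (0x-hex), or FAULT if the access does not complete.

Trace:
#0 VA=0x6060000CD15 (r,user):
  [0] read 0x24 idx=12: raw=0x26007 flags P=1 W=1 U=1 S=0
  [1] read 0x26 idx=24: raw=0x29007 flags P=1 W=1 U=1 S=0
  [2] read 0x29 idx=0: raw=0x2C007 flags P=1 W=1 U=1 S=0
  [3] read 0x2C idx=12: raw=0x30007 flags P=1 W=1 U=1 S=0
  → PA=0x30D15  (4 entries read)

Access #0 PA: 0x30D15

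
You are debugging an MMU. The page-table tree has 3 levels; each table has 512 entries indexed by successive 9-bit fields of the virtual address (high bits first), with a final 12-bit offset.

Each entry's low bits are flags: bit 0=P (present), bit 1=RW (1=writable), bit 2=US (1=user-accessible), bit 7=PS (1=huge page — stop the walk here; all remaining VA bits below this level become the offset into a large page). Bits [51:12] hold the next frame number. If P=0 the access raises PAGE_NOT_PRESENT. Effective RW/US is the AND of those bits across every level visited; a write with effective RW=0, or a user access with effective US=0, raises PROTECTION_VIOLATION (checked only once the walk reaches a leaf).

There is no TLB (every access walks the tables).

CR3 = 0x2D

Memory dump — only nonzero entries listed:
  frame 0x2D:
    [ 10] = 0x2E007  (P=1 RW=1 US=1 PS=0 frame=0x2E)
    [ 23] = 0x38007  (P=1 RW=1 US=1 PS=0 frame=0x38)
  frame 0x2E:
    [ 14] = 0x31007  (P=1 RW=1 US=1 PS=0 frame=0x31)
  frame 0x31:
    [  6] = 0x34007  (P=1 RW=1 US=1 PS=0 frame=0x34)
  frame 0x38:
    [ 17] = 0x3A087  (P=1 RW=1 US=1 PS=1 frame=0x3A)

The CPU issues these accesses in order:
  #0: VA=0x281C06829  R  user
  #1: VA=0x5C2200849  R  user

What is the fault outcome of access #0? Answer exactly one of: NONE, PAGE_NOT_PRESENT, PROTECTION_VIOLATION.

Trace:
#0 VA=0x281C06829 (r,user):
  lvl0: tbl 0x2D, slot 10 ⇒ 0x2E007 (P1/RW1/US1/PS0)
  lvl1: tbl 0x2E, slot 14 ⇒ 0x31007 (P1/RW1/US1/PS0)
  lvl2: tbl 0x31, slot 6 ⇒ 0x34007 (P1/RW1/US1/PS0)
  ✓ 0x34829  — 3 lookups
#1 VA=0x5C2200849 (r,user):
  lvl0: tbl 0x2D, slot 23 ⇒ 0x38007 (P1/RW1/US1/PS0)
  lvl1: tbl 0x38, slot 17 ⇒ 0x3A087 (P1/RW1/US1/PS1)
  ✓ 0x3A849 (huge @L1)  — 2 lookups

Access #0 fault: NONE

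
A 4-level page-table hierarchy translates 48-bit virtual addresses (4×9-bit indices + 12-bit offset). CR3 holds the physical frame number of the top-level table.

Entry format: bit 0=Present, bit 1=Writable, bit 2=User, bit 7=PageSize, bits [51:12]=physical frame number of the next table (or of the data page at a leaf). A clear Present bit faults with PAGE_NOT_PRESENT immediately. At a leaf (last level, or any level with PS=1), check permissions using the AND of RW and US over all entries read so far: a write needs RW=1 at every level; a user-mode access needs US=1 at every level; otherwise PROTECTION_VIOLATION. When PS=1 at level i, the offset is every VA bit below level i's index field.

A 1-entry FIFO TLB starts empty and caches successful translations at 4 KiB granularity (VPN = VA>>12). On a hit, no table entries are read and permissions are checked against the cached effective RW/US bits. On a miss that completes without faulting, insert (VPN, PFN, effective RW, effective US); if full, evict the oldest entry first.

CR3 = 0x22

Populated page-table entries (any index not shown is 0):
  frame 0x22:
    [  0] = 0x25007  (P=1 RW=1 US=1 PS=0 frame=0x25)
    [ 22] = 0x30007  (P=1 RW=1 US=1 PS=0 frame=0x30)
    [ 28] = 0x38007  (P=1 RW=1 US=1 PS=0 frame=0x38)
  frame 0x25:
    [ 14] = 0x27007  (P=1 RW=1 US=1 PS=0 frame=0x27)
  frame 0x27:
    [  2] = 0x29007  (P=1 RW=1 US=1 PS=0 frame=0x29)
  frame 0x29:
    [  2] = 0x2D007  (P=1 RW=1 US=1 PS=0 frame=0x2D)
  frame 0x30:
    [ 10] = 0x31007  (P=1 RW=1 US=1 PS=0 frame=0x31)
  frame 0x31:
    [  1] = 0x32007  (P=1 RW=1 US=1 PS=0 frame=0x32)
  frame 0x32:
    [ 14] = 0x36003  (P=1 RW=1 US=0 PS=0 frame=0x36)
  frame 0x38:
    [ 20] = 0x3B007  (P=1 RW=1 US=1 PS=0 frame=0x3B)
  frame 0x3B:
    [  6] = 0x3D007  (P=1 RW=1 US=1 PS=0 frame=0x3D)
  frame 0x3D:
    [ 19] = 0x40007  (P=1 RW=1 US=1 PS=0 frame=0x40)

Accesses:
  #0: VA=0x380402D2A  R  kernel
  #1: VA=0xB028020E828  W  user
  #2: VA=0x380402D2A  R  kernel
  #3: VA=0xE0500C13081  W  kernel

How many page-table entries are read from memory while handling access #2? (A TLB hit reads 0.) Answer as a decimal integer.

Trace:
#0 VA=0x380402D2A (r,kernel):
  lvl0: tbl 0x22, slot 0 ⇒ 0x25007 (P1/RW1/US1/PS0)
  lvl1: tbl 0x25, slot 14 ⇒ 0x27007 (P1/RW1/US1/PS0)
  lvl2: tbl 0x27, slot 2 ⇒ 0x29007 (P1/RW1/US1/PS0)
  lvl3: tbl 0x29, slot 2 ⇒ 0x2D007 (P1/RW1/US1/PS0)
  → PA=0x2DD2A  (4 entries read)
#1 VA=0xB028020E828 (w,user):
  lvl0: tbl 0x22, slot 22 ⇒ 0x30007 (P1/RW1/US1/PS0)
  lvl1: tbl 0x30, slot 10 ⇒ 0x31007 (P1/RW1/US1/PS0)
  lvl2: tbl 0x31, slot 1 ⇒ 0x32007 (P1/RW1/US1/PS0)
  lvl3: tbl 0x32, slot 14 ⇒ 0x36003 (P1/RW1/US0/PS0)
  → PROTECTION_VIOLATION  (4 entries read)
#2 VA=0x380402D2A (r,kernel):
  TLB hit vpn=0x380402 → PA=0x2DD2A
#3 VA=0xE0500C13081 (w,kernel):
  lvl0: tbl 0x22, slot 28 ⇒ 0x38007 (P1/RW1/US1/PS0)
  lvl1: tbl 0x38, slot 20 ⇒ 0x3B007 (P1/RW1/US1/PS0)
  lvl2: tbl 0x3B, slot 6 ⇒ 0x3D007 (P1/RW1/US1/PS0)
  lvl3: tbl 0x3D, slot 19 ⇒ 0x40007 (P1/RW1/US1/PS0)
  → PA=0x40081  (4 entries read)

Entries read for #2: 0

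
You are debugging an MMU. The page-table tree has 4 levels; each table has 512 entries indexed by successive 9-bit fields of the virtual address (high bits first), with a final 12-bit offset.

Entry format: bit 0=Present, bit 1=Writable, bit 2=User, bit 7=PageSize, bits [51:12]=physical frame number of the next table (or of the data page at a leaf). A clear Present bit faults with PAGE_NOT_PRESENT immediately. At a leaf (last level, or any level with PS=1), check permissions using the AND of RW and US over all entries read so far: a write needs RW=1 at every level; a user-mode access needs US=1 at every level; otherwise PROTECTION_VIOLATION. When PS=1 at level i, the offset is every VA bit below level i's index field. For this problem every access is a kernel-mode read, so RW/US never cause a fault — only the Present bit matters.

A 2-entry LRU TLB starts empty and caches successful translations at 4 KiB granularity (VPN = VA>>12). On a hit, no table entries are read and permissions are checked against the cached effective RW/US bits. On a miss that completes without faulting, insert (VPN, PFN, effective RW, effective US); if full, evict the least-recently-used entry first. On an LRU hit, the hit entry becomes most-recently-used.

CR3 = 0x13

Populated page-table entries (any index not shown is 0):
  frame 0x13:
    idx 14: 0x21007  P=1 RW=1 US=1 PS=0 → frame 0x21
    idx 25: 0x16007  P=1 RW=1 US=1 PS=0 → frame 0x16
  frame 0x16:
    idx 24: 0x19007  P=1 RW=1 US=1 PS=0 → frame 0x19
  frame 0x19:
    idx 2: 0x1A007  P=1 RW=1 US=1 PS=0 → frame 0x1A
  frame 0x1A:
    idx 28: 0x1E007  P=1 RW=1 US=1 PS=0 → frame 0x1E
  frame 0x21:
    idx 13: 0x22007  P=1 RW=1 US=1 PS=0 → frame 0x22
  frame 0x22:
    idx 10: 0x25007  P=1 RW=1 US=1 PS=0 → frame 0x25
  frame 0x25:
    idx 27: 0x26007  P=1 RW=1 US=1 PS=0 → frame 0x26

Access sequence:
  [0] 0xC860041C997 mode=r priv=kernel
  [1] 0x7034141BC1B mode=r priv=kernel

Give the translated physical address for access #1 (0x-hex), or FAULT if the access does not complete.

Trace:
#0 VA=0xC860041C997 (r,kernel):
  lvl0: tbl 0x13, slot 25 ⇒ 0x16007 (P1/RW1/US1/PS0)
  lvl1: tbl 0x16, slot 24 ⇒ 0x19007 (P1/RW1/US1/PS0)
  lvl2: tbl 0x19, slot 2 ⇒ 0x1A007 (P1/RW1/US1/PS0)
  lvl3: tbl 0x1A, slot 28 ⇒ 0x1E007 (P1/RW1/US1/PS0)
  → PA=0x1E997  (4 entries read)
#1 VA=0x7034141BC1B (r,kernel):
  lvl0: tbl 0x13, slot 14 ⇒ 0x21007 (P1/RW1/US1/PS0)
  lvl1: tbl 0x21, slot 13 ⇒ 0x22007 (P1/RW1/US1/PS0)
  lvl2: tbl 0x22, slot 10 ⇒ 0x25007 (P1/RW1/US1/PS0)
  lvl3: tbl 0x25, slot 27 ⇒ 0x26007 (P1/RW1/US1/PS0)
  → PA=0x26C1B  (4 entries read)

Access #1 PA: 0x26C1B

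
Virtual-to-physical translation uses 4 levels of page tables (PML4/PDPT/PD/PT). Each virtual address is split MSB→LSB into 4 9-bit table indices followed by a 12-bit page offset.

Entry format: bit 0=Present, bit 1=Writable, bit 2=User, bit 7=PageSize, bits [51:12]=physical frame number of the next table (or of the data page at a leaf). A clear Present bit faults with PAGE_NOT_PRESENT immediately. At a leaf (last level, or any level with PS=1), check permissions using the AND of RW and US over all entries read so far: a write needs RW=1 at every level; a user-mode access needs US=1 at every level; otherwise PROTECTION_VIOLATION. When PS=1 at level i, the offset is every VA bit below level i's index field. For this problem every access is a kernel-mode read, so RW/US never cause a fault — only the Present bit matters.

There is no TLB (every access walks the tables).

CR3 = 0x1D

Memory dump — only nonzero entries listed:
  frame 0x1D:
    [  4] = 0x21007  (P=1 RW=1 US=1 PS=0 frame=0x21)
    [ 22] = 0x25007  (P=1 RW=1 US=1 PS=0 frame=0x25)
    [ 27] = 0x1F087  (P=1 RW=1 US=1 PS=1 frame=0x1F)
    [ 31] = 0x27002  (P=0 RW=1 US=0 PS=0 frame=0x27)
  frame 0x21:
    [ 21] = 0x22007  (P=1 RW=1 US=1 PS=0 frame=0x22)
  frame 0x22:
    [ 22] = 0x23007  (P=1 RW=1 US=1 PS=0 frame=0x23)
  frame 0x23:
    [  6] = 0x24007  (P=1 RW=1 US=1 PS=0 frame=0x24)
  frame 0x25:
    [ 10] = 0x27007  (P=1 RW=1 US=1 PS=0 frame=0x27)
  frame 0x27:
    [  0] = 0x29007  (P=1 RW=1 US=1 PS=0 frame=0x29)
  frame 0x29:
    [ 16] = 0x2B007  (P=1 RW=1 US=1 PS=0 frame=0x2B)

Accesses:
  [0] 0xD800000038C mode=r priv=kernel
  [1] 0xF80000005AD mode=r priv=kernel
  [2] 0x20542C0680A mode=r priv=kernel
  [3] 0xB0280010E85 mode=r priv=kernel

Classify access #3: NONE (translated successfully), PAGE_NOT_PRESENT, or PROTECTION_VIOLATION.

Walk each access:
#0 VA=0xD800000038C (r,kernel):
  L0: frame=0x1D idx=27 entry=0x1F087 [P=1 RW=1 US=1 PS=1]
  → PA=0x1F38C (huge @L0)  (1 entries read)
#1 VA=0xF80000005AD (r,kernel):
  L0: frame=0x1D idx=31 entry=0x27002 [P=0 RW=1 US=0 PS=0]
  ✗ PAGE_NOT_PRESENT  [1 reads]
#2 VA=0x20542C0680A (r,kernel):
  L0: frame=0x1D idx=4 entry=0x21007 [P=1 RW=1 US=1 PS=0]
  L1: frame=0x21 idx=21 entry=0x22007 [P=1 RW=1 US=1 PS=0]
  L2: frame=0x22 idx=22 entry=0x23007 [P=1 RW=1 US=1 PS=0]
  L3: frame=0x23 idx=6 entry=0x24007 [P=1 RW=1 US=1 PS=0]
  → PA=0x2480A  (4 entries read)
#3 VA=0xB0280010E85 (r,kernel):
  L0: frame=0x1D idx=22 entry=0x25007 [P=1 RW=1 US=1 PS=0]
  L1: frame=0x25 idx=10 entry=0x27007 [P=1 RW=1 US=1 PS=0]
  L2: frame=0x27 idx=0 entry=0x29007 [P=1 RW=1 US=1 PS=0]
  L3: frame=0x29 idx=16 entry=0x2B007 [P=1 RW=1 US=1 PS=0]
  → PA=0x2BE85  (4 entries read)

Access #3 fault: NONE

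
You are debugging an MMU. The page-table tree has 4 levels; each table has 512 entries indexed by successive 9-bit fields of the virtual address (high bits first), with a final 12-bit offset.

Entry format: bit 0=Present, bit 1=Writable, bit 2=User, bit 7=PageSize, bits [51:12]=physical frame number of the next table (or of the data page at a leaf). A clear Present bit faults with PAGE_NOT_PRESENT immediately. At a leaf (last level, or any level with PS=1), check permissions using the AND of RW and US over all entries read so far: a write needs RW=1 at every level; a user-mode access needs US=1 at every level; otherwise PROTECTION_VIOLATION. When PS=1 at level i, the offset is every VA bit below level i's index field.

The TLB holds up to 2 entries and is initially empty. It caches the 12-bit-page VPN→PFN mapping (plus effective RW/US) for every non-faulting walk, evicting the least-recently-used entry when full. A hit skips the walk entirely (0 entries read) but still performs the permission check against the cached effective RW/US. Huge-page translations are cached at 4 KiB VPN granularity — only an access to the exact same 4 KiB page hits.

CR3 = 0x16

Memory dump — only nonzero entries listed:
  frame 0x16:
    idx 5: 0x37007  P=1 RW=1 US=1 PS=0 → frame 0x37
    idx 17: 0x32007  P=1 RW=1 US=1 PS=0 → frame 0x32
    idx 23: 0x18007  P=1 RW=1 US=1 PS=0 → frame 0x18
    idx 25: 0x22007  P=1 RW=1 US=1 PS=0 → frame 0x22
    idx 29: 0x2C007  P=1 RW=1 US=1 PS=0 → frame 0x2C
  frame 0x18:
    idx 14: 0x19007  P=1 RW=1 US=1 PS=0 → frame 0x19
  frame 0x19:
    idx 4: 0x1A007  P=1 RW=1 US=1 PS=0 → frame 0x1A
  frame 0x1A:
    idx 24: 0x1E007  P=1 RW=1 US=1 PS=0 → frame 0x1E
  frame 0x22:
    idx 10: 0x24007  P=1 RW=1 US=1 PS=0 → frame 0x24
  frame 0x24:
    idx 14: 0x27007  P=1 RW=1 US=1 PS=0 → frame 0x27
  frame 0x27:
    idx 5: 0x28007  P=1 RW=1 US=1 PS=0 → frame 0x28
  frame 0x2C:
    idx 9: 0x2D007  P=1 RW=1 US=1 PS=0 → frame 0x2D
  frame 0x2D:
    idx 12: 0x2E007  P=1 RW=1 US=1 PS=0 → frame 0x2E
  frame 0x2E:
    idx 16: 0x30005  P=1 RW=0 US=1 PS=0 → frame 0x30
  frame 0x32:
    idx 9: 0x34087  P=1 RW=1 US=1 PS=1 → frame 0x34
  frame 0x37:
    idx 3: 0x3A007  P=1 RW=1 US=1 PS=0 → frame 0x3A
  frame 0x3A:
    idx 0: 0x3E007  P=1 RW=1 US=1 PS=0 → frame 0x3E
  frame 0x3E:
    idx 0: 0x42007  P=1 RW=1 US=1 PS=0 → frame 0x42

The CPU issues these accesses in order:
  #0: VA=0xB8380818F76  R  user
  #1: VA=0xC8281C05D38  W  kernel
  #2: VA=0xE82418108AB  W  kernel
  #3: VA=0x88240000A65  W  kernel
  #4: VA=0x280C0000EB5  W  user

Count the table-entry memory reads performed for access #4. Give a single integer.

Walk each access:
#0 VA=0xB8380818F76 (r,user):
  L0 @0x16[23] → 0x18007  P=1,RW=1,US=1,PS=0
  L1 @0x18[14] → 0x19007  P=1,RW=1,US=1,PS=0
  L2 @0x19[4] → 0x1A007  P=1,RW=1,US=1,PS=0
  L3 @0x1A[24] → 0x1E007  P=1,RW=1,US=1,PS=0
  ✓ 0x1EF76  — 4 lookups
#1 VA=0xC8281C05D38 (w,kernel):
  L0 @0x16[25] → 0x22007  P=1,RW=1,US=1,PS=0
  L1 @0x22[10] → 0x24007  P=1,RW=1,US=1,PS=0
  L2 @0x24[14] → 0x27007  P=1,RW=1,US=1,PS=0
  L3 @0x27[5] → 0x28007  P=1,RW=1,US=1,PS=0
  ✓ 0x28D38  — 4 lookups
#2 VA=0xE82418108AB (w,kernel):
  L0 @0x16[29] → 0x2C007  P=1,RW=1,US=1,PS=0
  L1 @0x2C[9] → 0x2D007  P=1,RW=1,US=1,PS=0
  L2 @0x2D[12] → 0x2E007  P=1,RW=1,US=1,PS=0
  L3 @0x2E[16] → 0x30005  P=1,RW=0,US=1,PS=0
  → PROTECTION_VIOLATION  (4 entries read)
#3 VA=0x88240000A65 (w,kernel):
  L0 @0x16[17] → 0x32007  P=1,RW=1,US=1,PS=0
  L1 @0x32[9] → 0x34087  P=1,RW=1,US=1,PS=1
  ✓ 0x34A65 (huge @L1)  — 2 lookups
#4 VA=0x280C0000EB5 (w,user):
  L0 @0x16[5] → 0x37007  P=1,RW=1,US=1,PS=0
  L1 @0x37[3] → 0x3A007  P=1,RW=1,US=1,PS=0
  L2 @0x3A[0] → 0x3E007  P=1,RW=1,US=1,PS=0
  L3 @0x3E[0] → 0x42007  P=1,RW=1,US=1,PS=0
  ✓ 0x42EB5  — 4 lookups

Entries read for #4: 4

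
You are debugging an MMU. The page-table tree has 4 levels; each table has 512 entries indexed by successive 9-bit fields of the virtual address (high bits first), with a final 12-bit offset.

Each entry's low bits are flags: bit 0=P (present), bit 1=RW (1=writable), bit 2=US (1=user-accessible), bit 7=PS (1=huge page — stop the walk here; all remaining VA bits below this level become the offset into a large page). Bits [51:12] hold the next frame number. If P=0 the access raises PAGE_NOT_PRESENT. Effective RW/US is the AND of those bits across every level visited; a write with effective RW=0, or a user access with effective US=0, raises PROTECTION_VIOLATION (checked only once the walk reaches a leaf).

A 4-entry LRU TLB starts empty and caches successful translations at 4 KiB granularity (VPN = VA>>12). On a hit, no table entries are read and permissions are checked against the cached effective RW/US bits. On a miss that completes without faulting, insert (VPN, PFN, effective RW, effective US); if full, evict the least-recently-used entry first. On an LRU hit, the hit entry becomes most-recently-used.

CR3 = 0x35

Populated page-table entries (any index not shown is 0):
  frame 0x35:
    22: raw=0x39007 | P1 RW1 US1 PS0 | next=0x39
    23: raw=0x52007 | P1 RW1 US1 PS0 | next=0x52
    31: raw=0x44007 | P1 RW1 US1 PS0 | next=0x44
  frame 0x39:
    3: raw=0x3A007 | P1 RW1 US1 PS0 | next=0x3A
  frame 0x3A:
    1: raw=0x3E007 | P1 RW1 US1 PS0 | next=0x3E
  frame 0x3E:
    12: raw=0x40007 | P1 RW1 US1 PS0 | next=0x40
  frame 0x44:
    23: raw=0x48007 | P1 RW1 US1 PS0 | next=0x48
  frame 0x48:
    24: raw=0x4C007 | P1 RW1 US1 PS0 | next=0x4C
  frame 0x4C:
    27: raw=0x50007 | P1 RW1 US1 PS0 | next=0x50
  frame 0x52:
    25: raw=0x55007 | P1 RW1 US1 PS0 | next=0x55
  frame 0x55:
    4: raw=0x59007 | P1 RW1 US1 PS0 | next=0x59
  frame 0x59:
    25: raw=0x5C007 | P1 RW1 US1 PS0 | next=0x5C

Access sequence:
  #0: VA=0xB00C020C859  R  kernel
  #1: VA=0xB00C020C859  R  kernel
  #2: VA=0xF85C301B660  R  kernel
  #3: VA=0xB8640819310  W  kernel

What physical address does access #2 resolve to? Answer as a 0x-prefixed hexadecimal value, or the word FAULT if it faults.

Per-access translation:
#0 VA=0xB00C020C859 (r,kernel):
  lvl0: tbl 0x35, slot 22 ⇒ 0x39007 (P1/RW1/US1/PS0)
  lvl1: tbl 0x39, slot 3 ⇒ 0x3A007 (P1/RW1/US1/PS0)
  lvl2: tbl 0x3A, slot 1 ⇒ 0x3E007 (P1/RW1/US1/PS0)
  lvl3: tbl 0x3E, slot 12 ⇒ 0x40007 (P1/RW1/US1/PS0)
  ✓ 0x40859  — 4 lookups
#1 VA=0xB00C020C859 (r,kernel):
  TLB hit vpn=0xB00C020C → PA=0x40859
#2 VA=0xF85C301B660 (r,kernel):
  lvl0: tbl 0x35, slot 31 ⇒ 0x44007 (P1/RW1/US1/PS0)
  lvl1: tbl 0x44, slot 23 ⇒ 0x48007 (P1/RW1/US1/PS0)
  lvl2: tbl 0x48, slot 24 ⇒ 0x4C007 (P1/RW1/US1/PS0)
  lvl3: tbl 0x4C, slot 27 ⇒ 0x50007 (P1/RW1/US1/PS0)
  ✓ 0x50660  — 4 lookups
#3 VA=0xB8640819310 (w,kernel):
  lvl0: tbl 0x35, slot 23 ⇒ 0x52007 (P1/RW1/US1/PS0)
  lvl1: tbl 0x52, slot 25 ⇒ 0x55007 (P1/RW1/US1/PS0)
  lvl2: tbl 0x55, slot 4 ⇒ 0x59007 (P1/RW1/US1/PS0)
  lvl3: tbl 0x59, slot 25 ⇒ 0x5C007 (P1/RW1/US1/PS0)
  ✓ 0x5C310  — 4 lookups

Access #2 PA: 0x50660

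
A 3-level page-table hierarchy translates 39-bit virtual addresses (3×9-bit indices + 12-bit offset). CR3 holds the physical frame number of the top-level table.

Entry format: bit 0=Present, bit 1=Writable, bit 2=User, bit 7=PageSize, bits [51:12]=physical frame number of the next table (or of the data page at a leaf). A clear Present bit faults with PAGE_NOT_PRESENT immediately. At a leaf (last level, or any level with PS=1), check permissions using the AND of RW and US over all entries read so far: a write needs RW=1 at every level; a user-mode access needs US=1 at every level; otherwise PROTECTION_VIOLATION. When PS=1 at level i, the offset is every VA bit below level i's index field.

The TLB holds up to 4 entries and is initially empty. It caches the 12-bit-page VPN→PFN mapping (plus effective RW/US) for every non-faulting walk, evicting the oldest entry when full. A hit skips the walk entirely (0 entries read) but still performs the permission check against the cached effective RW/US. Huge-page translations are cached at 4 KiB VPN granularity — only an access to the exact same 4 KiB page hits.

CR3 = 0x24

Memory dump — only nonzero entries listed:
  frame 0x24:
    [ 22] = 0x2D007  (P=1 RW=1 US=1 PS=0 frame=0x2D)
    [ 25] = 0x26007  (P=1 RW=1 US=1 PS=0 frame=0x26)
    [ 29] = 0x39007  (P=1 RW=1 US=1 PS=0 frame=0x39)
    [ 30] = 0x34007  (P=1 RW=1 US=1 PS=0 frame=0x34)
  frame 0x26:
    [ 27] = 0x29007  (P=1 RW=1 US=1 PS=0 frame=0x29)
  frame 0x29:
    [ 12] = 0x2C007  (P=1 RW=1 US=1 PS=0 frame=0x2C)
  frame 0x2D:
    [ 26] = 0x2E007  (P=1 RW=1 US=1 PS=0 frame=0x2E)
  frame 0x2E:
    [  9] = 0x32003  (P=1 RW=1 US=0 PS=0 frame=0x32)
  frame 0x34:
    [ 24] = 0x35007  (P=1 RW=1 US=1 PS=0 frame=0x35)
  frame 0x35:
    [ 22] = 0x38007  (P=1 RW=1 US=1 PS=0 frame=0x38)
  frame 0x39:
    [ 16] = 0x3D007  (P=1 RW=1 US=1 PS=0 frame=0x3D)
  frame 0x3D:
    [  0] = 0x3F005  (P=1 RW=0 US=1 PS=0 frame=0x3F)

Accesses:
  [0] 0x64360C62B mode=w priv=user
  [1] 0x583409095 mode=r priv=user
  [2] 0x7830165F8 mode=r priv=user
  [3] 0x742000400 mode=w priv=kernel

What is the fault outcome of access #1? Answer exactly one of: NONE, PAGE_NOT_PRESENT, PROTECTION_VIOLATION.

Walk each access:
#0 VA=0x64360C62B (w,user):
  L0 @0x24[25] → 0x26007  P=1,RW=1,US=1,PS=0
  L1 @0x26[27] → 0x29007  P=1,RW=1,US=1,PS=0
  L2 @0x29[12] → 0x2C007  P=1,RW=1,US=1,PS=0
  ⇒ phys 0x2C62B  [3 reads]
#1 VA=0x583409095 (r,user):
  L0 @0x24[22] → 0x2D007  P=1,RW=1,US=1,PS=0
  L1 @0x2D[26] → 0x2E007  P=1,RW=1,US=1,PS=0
  L2 @0x2E[9] → 0x32003  P=1,RW=1,US=0,PS=0
  ✗ PROTECTION_VIOLATION  [3 reads]
#2 VA=0x7830165F8 (r,user):
  L0 @0x24[30] → 0x34007  P=1,RW=1,US=1,PS=0
  L1 @0x34[24] → 0x35007  P=1,RW=1,US=1,PS=0
  L2 @0x35[22] → 0x38007  P=1,RW=1,US=1,PS=0
  ⇒ phys 0x385F8  [3 reads]
#3 VA=0x742000400 (w,kernel):
  L0 @0x24[29] → 0x39007  P=1,RW=1,US=1,PS=0
  L1 @0x39[16] → 0x3D007  P=1,RW=1,US=1,PS=0
  L2 @0x3D[0] → 0x3F005  P=1,RW=0,US=1,PS=0
  ✗ PROTECTION_VIOLATION  [3 reads]

Access #1 fault: PROTECTION_VIOLATION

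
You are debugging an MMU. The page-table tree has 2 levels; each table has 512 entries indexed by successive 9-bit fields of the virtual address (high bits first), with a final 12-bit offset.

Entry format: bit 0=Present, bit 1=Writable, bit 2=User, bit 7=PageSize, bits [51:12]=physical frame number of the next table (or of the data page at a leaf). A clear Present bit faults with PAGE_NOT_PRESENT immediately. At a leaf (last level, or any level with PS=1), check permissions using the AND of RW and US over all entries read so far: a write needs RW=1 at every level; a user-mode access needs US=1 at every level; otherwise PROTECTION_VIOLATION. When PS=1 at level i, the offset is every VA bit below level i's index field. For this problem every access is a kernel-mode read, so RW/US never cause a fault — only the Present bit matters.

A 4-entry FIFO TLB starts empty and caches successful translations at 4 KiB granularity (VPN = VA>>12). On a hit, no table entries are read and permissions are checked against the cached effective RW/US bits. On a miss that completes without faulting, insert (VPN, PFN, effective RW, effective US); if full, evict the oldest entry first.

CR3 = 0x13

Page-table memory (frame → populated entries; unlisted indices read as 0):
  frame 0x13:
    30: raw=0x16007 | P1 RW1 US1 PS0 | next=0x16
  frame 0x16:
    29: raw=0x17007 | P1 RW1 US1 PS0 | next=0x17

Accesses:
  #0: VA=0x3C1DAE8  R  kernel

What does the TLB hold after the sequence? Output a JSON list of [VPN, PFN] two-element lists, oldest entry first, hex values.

Trace:
#0 VA=0x3C1DAE8 (r,kernel):
  lvl0: tbl 0x13, slot 30 ⇒ 0x16007 (P1/RW1/US1/PS0)
  lvl1: tbl 0x16, slot 29 ⇒ 0x17007 (P1/RW1/US1/PS0)
  ✓ 0x17AE8  — 2 lookups

TLB: [["0x3C1D", "0x17"]]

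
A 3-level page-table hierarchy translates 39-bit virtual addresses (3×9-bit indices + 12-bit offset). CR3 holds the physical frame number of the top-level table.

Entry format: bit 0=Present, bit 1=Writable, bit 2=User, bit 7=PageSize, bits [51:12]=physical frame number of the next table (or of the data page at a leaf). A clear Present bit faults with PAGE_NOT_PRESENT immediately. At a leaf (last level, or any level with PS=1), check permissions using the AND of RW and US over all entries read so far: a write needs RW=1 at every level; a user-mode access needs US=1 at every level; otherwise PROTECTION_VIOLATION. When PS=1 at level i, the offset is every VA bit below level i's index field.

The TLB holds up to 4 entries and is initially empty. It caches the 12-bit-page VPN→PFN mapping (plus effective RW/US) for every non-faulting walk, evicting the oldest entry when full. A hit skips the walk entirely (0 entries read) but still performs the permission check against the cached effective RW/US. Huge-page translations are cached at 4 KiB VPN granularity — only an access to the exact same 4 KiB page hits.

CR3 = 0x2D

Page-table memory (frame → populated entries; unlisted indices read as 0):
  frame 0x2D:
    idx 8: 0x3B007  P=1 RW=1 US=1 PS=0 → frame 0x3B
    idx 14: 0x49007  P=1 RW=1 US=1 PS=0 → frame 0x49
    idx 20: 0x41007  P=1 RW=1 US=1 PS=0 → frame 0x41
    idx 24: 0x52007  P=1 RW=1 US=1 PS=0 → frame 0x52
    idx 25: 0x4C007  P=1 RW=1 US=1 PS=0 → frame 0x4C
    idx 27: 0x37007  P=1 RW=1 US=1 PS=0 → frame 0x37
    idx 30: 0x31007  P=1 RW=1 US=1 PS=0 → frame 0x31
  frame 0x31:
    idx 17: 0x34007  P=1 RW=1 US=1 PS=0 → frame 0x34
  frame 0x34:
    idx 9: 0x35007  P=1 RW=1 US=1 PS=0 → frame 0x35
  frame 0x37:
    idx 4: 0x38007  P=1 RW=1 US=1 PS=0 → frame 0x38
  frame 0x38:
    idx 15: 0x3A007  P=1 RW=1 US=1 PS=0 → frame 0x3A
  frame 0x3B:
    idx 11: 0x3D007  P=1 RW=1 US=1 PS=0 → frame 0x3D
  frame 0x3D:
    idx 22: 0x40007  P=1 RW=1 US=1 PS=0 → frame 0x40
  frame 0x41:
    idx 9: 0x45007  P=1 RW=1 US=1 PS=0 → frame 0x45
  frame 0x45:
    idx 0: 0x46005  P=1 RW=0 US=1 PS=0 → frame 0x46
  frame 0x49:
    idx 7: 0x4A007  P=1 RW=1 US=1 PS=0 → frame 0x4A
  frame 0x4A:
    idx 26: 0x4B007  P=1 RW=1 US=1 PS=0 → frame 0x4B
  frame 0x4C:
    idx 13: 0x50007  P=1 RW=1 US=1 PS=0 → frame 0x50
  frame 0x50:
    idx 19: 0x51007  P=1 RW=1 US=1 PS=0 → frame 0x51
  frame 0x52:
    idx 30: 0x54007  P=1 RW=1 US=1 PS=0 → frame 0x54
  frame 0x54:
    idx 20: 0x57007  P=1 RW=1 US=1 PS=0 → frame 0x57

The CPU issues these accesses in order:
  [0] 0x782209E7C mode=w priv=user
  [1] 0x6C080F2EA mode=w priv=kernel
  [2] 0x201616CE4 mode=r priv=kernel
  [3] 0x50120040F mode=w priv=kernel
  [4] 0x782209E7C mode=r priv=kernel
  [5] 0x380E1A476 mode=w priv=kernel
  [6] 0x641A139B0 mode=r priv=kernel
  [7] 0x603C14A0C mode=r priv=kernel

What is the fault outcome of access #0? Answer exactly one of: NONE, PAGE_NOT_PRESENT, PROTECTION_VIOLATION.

Trace:
#0 VA=0x782209E7C (w,user):
  [0] read 0x2D idx=30: raw=0x31007 flags P=1 W=1 U=1 S=0
  [1] read 0x31 idx=17: raw=0x34007 flags P=1 W=1 U=1 S=0
  [2] read 0x34 idx=9: raw=0x35007 flags P=1 W=1 U=1 S=0
  → PA=0x35E7C  (3 entries read)
#1 VA=0x6C080F2EA (w,kernel):
  [0] read 0x2D idx=27: raw=0x37007 flags P=1 W=1 U=1 S=0
  [1] read 0x37 idx=4: raw=0x38007 flags P=1 W=1 U=1 S=0
  [2] read 0x38 idx=15: raw=0x3A007 flags P=1 W=1 U=1 S=0
  → PA=0x3A2EA  (3 entries read)
#2 VA=0x201616CE4 (r,kernel):
  [0] read 0x2D idx=8: raw=0x3B007 flags P=1 W=1 U=1 S=0
  [1] read 0x3B idx=11: raw=0x3D007 flags P=1 W=1 U=1 S=0
  [2] read 0x3D idx=22: raw=0x40007 flags P=1 W=1 U=1 S=0
  → PA=0x40CE4  (3 entries read)
#3 VA=0x50120040F (w,kernel):
  [0] read 0x2D idx=20: raw=0x41007 flags P=1 W=1 U=1 S=0
  [1] read 0x41 idx=9: raw=0x45007 flags P=1 W=1 U=1 S=0
  [2] read 0x45 idx=0: raw=0x46005 flags P=1 W=0 U=1 S=0
  ✗ PROTECTION_VIOLATION  [3 reads]
#4 VA=0x782209E7C (r,kernel):
  TLB hit vpn=0x782209 → PA=0x35E7C
#5 VA=0x380E1A476 (w,kernel):
  [0] read 0x2D idx=14: raw=0x49007 flags P=1 W=1 U=1 S=0
  [1] read 0x49 idx=7: raw=0x4A007 flags P=1 W=1 U=1 S=0
  [2] read 0x4A idx=26: raw=0x4B007 flags P=1 W=1 U=1 S=0
  → PA=0x4B476  (3 entries read)
#6 VA=0x641A139B0 (r,kernel):
  [0] read 0x2D idx=25: raw=0x4C007 flags P=1 W=1 U=1 S=0
  [1] read 0x4C idx=13: raw=0x50007 flags P=1 W=1 U=1 S=0
  [2] read 0x50 idx=19: raw=0x51007 flags P=1 W=1 U=1 S=0
  → PA=0x519B0  (3 entries read)
#7 VA=0x603C14A0C (r,kernel):
  [0] read 0x2D idx=24: raw=0x52007 flags P=1 W=1 U=1 S=0
  [1] read 0x52 idx=30: raw=0x54007 flags P=1 W=1 U=1 S=0
  [2] read 0x54 idx=20: raw=0x57007 flags P=1 W=1 U=1 S=0
  → PA=0x57A0C  (3 entries read)

Access #0 fault: NONE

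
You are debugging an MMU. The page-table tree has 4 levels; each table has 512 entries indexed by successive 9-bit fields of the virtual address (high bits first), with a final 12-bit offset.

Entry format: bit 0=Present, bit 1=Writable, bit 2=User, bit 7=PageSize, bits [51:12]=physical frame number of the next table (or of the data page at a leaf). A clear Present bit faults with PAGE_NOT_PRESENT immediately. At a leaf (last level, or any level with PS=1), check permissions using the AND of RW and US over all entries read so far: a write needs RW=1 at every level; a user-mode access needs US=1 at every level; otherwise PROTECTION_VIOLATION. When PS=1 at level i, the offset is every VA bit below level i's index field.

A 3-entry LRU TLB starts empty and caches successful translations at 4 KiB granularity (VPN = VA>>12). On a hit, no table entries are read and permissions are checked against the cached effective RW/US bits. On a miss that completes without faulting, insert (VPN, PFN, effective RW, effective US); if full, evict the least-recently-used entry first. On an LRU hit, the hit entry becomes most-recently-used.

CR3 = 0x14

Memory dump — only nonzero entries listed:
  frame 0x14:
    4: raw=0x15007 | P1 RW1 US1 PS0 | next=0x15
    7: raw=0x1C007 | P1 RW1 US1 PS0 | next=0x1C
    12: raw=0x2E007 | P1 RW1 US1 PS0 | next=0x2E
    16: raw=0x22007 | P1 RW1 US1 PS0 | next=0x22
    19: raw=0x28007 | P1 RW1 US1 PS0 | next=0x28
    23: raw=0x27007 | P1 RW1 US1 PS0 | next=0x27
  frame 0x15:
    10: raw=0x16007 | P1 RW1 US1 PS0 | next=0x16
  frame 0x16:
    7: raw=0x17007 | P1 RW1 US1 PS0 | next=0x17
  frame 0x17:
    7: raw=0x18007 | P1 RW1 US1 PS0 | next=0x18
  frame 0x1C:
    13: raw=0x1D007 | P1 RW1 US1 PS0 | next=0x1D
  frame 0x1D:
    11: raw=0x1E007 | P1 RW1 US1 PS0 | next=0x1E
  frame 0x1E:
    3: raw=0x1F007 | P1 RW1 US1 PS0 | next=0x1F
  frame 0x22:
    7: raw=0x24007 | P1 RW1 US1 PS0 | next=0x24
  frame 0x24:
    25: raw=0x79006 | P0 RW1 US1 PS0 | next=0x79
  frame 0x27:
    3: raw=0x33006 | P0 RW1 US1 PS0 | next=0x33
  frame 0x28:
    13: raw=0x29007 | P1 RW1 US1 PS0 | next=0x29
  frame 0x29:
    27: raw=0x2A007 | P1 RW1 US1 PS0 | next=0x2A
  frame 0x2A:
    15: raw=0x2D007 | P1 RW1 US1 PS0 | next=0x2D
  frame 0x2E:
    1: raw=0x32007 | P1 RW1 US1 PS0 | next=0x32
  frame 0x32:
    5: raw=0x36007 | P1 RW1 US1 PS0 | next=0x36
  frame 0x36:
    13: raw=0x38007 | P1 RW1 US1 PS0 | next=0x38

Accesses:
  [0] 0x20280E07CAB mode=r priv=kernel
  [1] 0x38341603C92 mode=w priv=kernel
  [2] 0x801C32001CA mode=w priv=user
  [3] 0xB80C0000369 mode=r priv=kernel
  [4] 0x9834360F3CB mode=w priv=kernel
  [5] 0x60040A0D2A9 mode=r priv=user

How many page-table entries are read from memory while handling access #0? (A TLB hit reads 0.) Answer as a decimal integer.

Walk each access:
#0 VA=0x20280E07CAB (r,kernel):
  [0] read 0x14 idx=4: raw=0x15007 flags P=1 W=1 U=1 S=0
  [1] read 0x15 idx=10: raw=0x16007 flags P=1 W=1 U=1 S=0
  [2] read 0x16 idx=7: raw=0x17007 flags P=1 W=1 U=1 S=0
  [3] read 0x17 idx=7: raw=0x18007 flags P=1 W=1 U=1 S=0
  ⇒ phys 0x18CAB  [4 reads]
#1 VA=0x38341603C92 (w,kernel):
  [0] read 0x14 idx=7: raw=0x1C007 flags P=1 W=1 U=1 S=0
  [1] read 0x1C idx=13: raw=0x1D007 flags P=1 W=1 U=1 S=0
  [2] read 0x1D idx=11: raw=0x1E007 flags P=1 W=1 U=1 S=0
  [3] read 0x1E idx=3: raw=0x1F007 flags P=1 W=1 U=1 S=0
  ⇒ phys 0x1FC92  [4 reads]
#2 VA=0x801C32001CA (w,user):
  [0] read 0x14 idx=16: raw=0x22007 flags P=1 W=1 U=1 S=0
  [1] read 0x22 idx=7: raw=0x24007 flags P=1 W=1 U=1 S=0
  [2] read 0x24 idx=25: raw=0x79006 flags P=0 W=1 U=1 S=0
  → PAGE_NOT_PRESENT  (3 entries read)
#3 VA=0xB80C0000369 (r,kernel):
  [0] read 0x14 idx=23: raw=0x27007 flags P=1 W=1 U=1 S=0
  [1] read 0x27 idx=3: raw=0x33006 flags P=0 W=1 U=1 S=0
  → PAGE_NOT_PRESENT  (2 entries read)
#4 VA=0x9834360F3CB (w,kernel):
  [0] read 0x14 idx=19: raw=0x28007 flags P=1 W=1 U=1 S=0
  [1] read 0x28 idx=13: raw=0x29007 flags P=1 W=1 U=1 S=0
  [2] read 0x29 idx=27: raw=0x2A007 flags P=1 W=1 U=1 S=0
  [3] read 0x2A idx=15: raw=0x2D007 flags P=1 W=1 U=1 S=0
  ⇒ phys 0x2D3CB  [4 reads]
#5 VA=0x60040A0D2A9 (r,user):
  [0] read 0x14 idx=12: raw=0x2E007 flags P=1 W=1 U=1 S=0
  [1] read 0x2E idx=1: raw=0x32007 flags P=1 W=1 U=1 S=0
  [2] read 0x32 idx=5: raw=0x36007 flags P=1 W=1 U=1 S=0
  [3] read 0x36 idx=13: raw=0x38007 flags P=1 W=1 U=1 S=0
  ⇒ phys 0x382A9  [4 reads]

Entries read for #0: 4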